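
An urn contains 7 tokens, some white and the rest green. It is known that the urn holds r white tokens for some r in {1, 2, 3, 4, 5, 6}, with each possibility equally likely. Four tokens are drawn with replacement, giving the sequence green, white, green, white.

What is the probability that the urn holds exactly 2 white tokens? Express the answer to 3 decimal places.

For each hypothesis, P(data | H) works out to: P(data | r = 1) = (6/7)(1/7)(6/7)(1/7) = 0.014994; P(data | r = 2) = (5/7)(2/7)(5/7)(2/7) = 0.041649; P(data | r = 3) = (4/7)(3/7)(4/7)(3/7) = 0.059975; P(data | r = 4) = (3/7)(4/7)(3/7)(4/7) = 0.059975; P(data | r = 5) = (2/7)(5/7)(2/7)(5/7) = 0.041649; P(data | r = 6) = (1/7)(6/7)(1/7)(6/7) = 0.014994.
Multiplying each by its prior: 1/6 · 0.014994 = 0.002499, 1/6 · 0.041649 = 0.0069416, 1/6 · 0.059975 = 0.0099958, 1/6 · 0.059975 = 0.0099958, 1/6 · 0.041649 = 0.0069416, 1/6 · 0.014994 = 0.002499; these sum to 0.038873.
Hence P(r = 2 | data) = (0.0069416) / (0.038873) = 0.17857.

0.179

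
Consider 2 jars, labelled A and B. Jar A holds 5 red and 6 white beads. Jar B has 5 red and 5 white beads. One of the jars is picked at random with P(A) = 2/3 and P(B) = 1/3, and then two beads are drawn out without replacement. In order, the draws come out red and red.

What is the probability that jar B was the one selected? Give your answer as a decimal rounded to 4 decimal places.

0.3793

Under each hypothesis, the probability of the observed sequence is: P(data | jar A) = (5/11)(4/10) = 2/11; P(data | jar B) = (5/10)(4/9) = 2/9.
Multiplying each by its prior: 2/3 · 2/11 = 4/33, 1/3 · 2/9 = 2/27; these sum to 58/297.
Therefore the posterior P(jar B | data) = (2/27) / (58/297) = 11/29.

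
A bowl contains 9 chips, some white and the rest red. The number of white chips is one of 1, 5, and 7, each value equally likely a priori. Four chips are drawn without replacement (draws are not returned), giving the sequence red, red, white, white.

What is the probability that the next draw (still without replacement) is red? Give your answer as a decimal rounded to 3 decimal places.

Under each hypothesis, the probability of the observed sequence is: P(data | r = 1) = (8/9)(7/8)(1/7)(0/6) = 0; P(data | r = 5) = (4/9)(3/8)(5/7)(4/6) = 5/63; P(data | r = 7) = (2/9)(1/8)(7/7)(6/6) = 1/36.
Weighting by the prior gives 1/3 · 0 = 0, 1/3 · 5/63 = 5/189, 1/3 · 1/36 = 1/108; these sum to 1/28.
Normalising, the posterior is P(r = 1 | data) = 0, P(r = 5 | data) = 20/27, P(r = 7 | data) = 7/27.
The predictive probability is P(red next | data) = (2/5)(20/27) + (0)(7/27) = 8/27.

0.296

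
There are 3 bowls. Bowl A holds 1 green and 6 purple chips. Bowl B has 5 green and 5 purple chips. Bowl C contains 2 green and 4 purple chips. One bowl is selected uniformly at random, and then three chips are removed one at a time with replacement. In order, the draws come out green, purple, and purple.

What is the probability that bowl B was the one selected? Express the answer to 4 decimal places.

Under each hypothesis, the probability of the observed sequence is: P(data | bowl A) = (1/7)(6/7)(6/7) = 0.10496; P(data | bowl B) = (5/10)(5/10)(5/10) = 0.125; P(data | bowl C) = (2/6)(4/6)(4/6) = 0.14815.
Multiplying each by its prior: 1/3 · 0.10496 = 0.034985, 1/3 · 0.125 = 0.041667, 1/3 · 0.14815 = 0.049383; with total 0.12603.
By Bayes' rule, P(bowl B | data) = (0.041667) / (0.12603) = 0.3306.

0.3306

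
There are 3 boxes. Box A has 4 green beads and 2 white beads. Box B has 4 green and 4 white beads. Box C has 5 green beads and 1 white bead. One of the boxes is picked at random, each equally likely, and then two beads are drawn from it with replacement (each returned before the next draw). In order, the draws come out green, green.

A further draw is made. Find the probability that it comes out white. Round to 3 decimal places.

0.280

Under each hypothesis, the probability of the observed sequence is: P(data | box A) = (4/6)(4/6) = 4/9; P(data | box B) = (4/8)(4/8) = 1/4; P(data | box C) = (5/6)(5/6) = 25/36.
Multiplying each by its prior: 1/3 · 4/9 = 4/27, 1/3 · 1/4 = 1/12, 1/3 · 25/36 = 25/108; these sum to 25/54.
Normalising, the posterior is P(box A | data) = 8/25, P(box B | data) = 9/50, P(box C | data) = 1/2.
Averaging over the posterior, P(white next | data) = (1/3)(8/25) + (1/2)(9/50) + (1/6)(1/2) = 7/25.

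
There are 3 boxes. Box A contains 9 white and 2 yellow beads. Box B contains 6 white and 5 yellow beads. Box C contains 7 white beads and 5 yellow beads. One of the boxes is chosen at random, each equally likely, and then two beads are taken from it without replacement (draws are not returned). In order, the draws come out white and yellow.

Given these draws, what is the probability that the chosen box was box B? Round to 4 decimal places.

The likelihood of the observed sequence under each hypothesis: P(data | box A) = (9/11)(2/10) = 0.16364; P(data | box B) = (6/11)(5/10) = 0.27273; P(data | box C) = (7/12)(5/11) = 0.26515.
Multiplying each by its prior: 1/3 · 0.16364 = 0.054545, 1/3 · 0.27273 = 0.090909, 1/3 · 0.26515 = 0.088384; with total 0.23384.
Hence P(box B | data) = (0.090909) / (0.23384) = 0.38877.

0.3888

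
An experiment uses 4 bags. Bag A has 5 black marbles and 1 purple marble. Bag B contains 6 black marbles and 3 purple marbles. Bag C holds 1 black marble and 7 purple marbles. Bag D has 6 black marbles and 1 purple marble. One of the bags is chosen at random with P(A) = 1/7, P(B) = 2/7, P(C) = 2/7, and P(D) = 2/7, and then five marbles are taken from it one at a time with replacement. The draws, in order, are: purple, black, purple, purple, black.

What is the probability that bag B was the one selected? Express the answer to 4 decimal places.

For each hypothesis, P(data | H) works out to: P(data | bag A) = (1/6)(5/6)(1/6)(1/6)(5/6) = 0.003215; P(data | bag B) = (3/9)(6/9)(3/9)(3/9)(6/9) = 0.016461; P(data | bag C) = (7/8)(1/8)(7/8)(7/8)(1/8) = 0.010468; P(data | bag D) = (1/7)(6/7)(1/7)(1/7)(6/7) = 0.002142.
Weighting by the prior gives 1/7 · 0.003215 = 0.00045929, 2/7 · 0.016461 = 0.0047031, 2/7 · 0.010468 = 0.0029907, 2/7 · 0.002142 = 0.00061199; these sum to 0.0087651.
Hence P(bag B | data) = (0.0047031) / (0.0087651) = 0.53657.

0.5366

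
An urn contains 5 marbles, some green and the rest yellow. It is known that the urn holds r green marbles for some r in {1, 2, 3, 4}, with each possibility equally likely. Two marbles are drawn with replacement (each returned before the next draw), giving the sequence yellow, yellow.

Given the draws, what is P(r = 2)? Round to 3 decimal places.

The likelihood of the observed sequence under each hypothesis: P(data | r = 1) = (4/5)(4/5) = 16/25; P(data | r = 2) = (3/5)(3/5) = 9/25; P(data | r = 3) = (2/5)(2/5) = 4/25; P(data | r = 4) = (1/5)(1/5) = 1/25.
Multiplying each by its prior: 1/4 · 16/25 = 4/25, 1/4 · 9/25 = 9/100, 1/4 · 4/25 = 1/25, 1/4 · 1/25 = 1/100; with total 3/10.
Therefore the posterior P(r = 2 | data) = (9/100) / (3/10) = 3/10.

0.300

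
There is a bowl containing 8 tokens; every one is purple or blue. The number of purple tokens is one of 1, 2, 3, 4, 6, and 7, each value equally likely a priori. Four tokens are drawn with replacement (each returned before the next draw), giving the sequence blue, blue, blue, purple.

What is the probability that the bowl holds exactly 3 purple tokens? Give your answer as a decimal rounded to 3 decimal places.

For each hypothesis, P(data | H) works out to: P(data | r = 1) = (7/8)(7/8)(7/8)(1/8) = 0.08374; P(data | r = 2) = (6/8)(6/8)(6/8)(2/8) = 0.10547; P(data | r = 3) = (5/8)(5/8)(5/8)(3/8) = 0.091553; P(data | r = 4) = (4/8)(4/8)(4/8)(4/8) = 0.0625; P(data | r = 6) = (2/8)(2/8)(2/8)(6/8) = 0.011719; P(data | r = 7) = (1/8)(1/8)(1/8)(7/8) = 0.001709.
Weighting by the prior gives 1/6 · 0.08374 = 0.013957, 1/6 · 0.10547 = 0.017578, 1/6 · 0.091553 = 0.015259, 1/6 · 0.0625 = 0.010417, 1/6 · 0.011719 = 0.0019531, 1/6 · 0.001709 = 0.00028483; with total 0.059448.
Therefore the posterior P(r = 3 | data) = (0.015259) / (0.059448) = 0.25667.

0.257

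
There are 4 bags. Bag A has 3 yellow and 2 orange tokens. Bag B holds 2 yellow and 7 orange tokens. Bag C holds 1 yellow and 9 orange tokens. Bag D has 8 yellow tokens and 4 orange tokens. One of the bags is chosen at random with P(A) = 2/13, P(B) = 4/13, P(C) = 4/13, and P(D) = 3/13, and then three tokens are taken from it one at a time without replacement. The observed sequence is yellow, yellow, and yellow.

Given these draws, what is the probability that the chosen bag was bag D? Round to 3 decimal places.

0.792

For each hypothesis, P(data | H) works out to: P(data | bag A) = (3/5)(2/4)(1/3) = 1/10; P(data | bag B) = (2/9)(1/8)(0/7) = 0; P(data | bag C) = (1/10)(0/9) = 0; P(data | bag D) = (8/12)(7/11)(6/10) = 14/55.
Weighting by the prior gives 2/13 · 1/10 = 1/65, 4/13 · 0 = 0, 4/13 · 0 = 0, 3/13 · 14/55 = 42/715; these sum to 53/715.
Therefore the posterior P(bag D | data) = (42/715) / (53/715) = 42/53.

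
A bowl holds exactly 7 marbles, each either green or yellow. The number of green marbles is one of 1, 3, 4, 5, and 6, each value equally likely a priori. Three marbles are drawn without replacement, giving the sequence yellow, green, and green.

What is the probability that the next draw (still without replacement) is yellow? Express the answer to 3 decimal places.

0.354

Under each hypothesis, the probability of the observed sequence is: P(data | r = 1) = (6/7)(1/6)(0/5) = 0; P(data | r = 3) = (4/7)(3/6)(2/5) = 4/35; P(data | r = 4) = (3/7)(4/6)(3/5) = 6/35; P(data | r = 5) = (2/7)(5/6)(4/5) = 4/21; P(data | r = 6) = (1/7)(6/6)(5/5) = 1/7.
The prior-weighted likelihoods are 1/5 · 0 = 0, 1/5 · 4/35 = 4/175, 1/5 · 6/35 = 6/175, 1/5 · 4/21 = 4/105, 1/5 · 1/7 = 1/35; these sum to 13/105.
The posterior is then P(r = 1 | data) = 0, P(r = 3 | data) = 12/65, P(r = 4 | data) = 18/65, P(r = 5 | data) = 4/13, P(r = 6 | data) = 3/13.
So P(yellow next | data) = Σ P(yellow next | H) P(H | data) = (3/4)(12/65) + (1/2)(18/65) + (1/4)(4/13) + (0)(3/13) = 23/65.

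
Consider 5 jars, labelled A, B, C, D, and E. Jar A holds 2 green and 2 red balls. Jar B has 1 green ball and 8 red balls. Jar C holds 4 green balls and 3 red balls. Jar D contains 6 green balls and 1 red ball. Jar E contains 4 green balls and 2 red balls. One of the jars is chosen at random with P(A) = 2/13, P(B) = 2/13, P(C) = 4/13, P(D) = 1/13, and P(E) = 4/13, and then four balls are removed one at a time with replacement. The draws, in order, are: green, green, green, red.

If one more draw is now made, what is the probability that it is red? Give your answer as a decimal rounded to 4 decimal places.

0.3714

Compute the likelihood of the observed sequence for each case: P(data | jar A) = (2/4)(2/4)(2/4)(2/4) = 0.0625; P(data | jar B) = (1/9)(1/9)(1/9)(8/9) = 0.0012193; P(data | jar C) = (4/7)(4/7)(4/7)(3/7) = 0.079967; P(data | jar D) = (6/7)(6/7)(6/7)(1/7) = 0.089963; P(data | jar E) = (4/6)(4/6)(4/6)(2/6) = 0.098765.
Weighting by the prior gives 2/13 · 0.0625 = 0.0096154, 2/13 · 0.0012193 = 0.00018759, 4/13 · 0.079967 = 0.024605, 1/13 · 0.089963 = 0.0069202, 4/13 · 0.098765 = 0.030389; with total 0.071718.
The posterior is then P(jar A | data) = 0.13407, P(jar B | data) = 0.0026157, P(jar C | data) = 0.34308, P(jar D | data) = 0.096492, P(jar E | data) = 0.42374.
The predictive probability is P(red next | data) = (1/2)(0.13407) + (8/9)(0.0026157) + (3/7)(0.34308) + (1/7)(0.096492) + (1/3)(0.42374) = 0.37143.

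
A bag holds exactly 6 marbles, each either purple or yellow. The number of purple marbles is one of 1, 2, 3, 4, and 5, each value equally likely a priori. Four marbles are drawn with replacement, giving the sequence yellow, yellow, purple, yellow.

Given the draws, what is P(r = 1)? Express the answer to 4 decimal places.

0.3369

The likelihood of the observed sequence under each hypothesis: P(data | r = 1) = (5/6)(5/6)(1/6)(5/6) = 0.096451; P(data | r = 2) = (4/6)(4/6)(2/6)(4/6) = 0.098765; P(data | r = 3) = (3/6)(3/6)(3/6)(3/6) = 0.0625; P(data | r = 4) = (2/6)(2/6)(4/6)(2/6) = 0.024691; P(data | r = 5) = (1/6)(1/6)(5/6)(1/6) = 0.003858.
Multiplying each by its prior: 1/5 · 0.096451 = 0.01929, 1/5 · 0.098765 = 0.019753, 1/5 · 0.0625 = 0.0125, 1/5 · 0.024691 = 0.0049383, 1/5 · 0.003858 = 0.0007716; these sum to 0.057253.
So P(r = 1 | data) = (0.01929) / (0.057253) = 0.33693.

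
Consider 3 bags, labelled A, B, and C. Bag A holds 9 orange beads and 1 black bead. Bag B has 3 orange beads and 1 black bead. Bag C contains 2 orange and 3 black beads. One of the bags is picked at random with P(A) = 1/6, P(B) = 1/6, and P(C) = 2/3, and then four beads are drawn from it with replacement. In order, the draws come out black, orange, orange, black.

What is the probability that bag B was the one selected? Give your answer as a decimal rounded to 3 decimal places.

0.128

Under each hypothesis, the probability of the observed sequence is: P(data | bag A) = (1/10)(9/10)(9/10)(1/10) = 0.0081; P(data | bag B) = (1/4)(3/4)(3/4)(1/4) = 0.035156; P(data | bag C) = (3/5)(2/5)(2/5)(3/5) = 0.0576.
The prior-weighted likelihoods are 1/6 · 0.0081 = 0.00135, 1/6 · 0.035156 = 0.0058594, 2/3 · 0.0576 = 0.0384; summing to 0.045609.
Therefore the posterior P(bag B | data) = (0.0058594) / (0.045609) = 0.12847.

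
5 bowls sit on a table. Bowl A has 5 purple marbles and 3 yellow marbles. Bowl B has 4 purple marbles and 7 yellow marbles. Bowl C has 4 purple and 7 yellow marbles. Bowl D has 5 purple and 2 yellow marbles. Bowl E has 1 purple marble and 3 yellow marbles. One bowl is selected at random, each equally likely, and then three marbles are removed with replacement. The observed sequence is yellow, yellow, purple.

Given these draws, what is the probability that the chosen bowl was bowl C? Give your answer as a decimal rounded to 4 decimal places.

0.2533

For each hypothesis, P(data | H) works out to: P(data | bowl A) = (3/8)(3/8)(5/8) = 0.087891; P(data | bowl B) = (7/11)(7/11)(4/11) = 0.14726; P(data | bowl C) = (7/11)(7/11)(4/11) = 0.14726; P(data | bowl D) = (2/7)(2/7)(5/7) = 0.058309; P(data | bowl E) = (3/4)(3/4)(1/4) = 0.14062.
Multiplying each by its prior: 1/5 · 0.087891 = 0.017578, 1/5 · 0.14726 = 0.029452, 1/5 · 0.14726 = 0.029452, 1/5 · 0.058309 = 0.011662, 1/5 · 0.14062 = 0.028125; these sum to 0.11627.
So P(bowl C | data) = (0.029452) / (0.11627) = 0.25331.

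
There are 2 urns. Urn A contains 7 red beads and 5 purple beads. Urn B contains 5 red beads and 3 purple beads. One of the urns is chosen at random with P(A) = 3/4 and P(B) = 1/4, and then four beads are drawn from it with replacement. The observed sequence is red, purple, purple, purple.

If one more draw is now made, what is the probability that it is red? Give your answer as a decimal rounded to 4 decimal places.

0.5919

Under each hypothesis, the probability of the observed sequence is: P(data | urn A) = (7/12)(5/12)(5/12)(5/12) = 0.042197; P(data | urn B) = (5/8)(3/8)(3/8)(3/8) = 0.032959.
Weighting by the prior gives 3/4 · 0.042197 = 0.031648, 1/4 · 0.032959 = 0.0082397; summing to 0.039888.
The posterior is then P(urn A | data) = 0.79343, P(urn B | data) = 0.20657.
So P(red next | data) = Σ P(red next | H) P(H | data) = (7/12)(0.79343) + (5/8)(0.20657) = 0.59194.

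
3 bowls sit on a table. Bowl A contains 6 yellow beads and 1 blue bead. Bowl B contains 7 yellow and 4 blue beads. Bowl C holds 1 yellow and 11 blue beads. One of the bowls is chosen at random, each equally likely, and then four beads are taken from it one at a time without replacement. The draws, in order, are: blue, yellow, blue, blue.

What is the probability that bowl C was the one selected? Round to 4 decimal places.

0.7971

Compute the likelihood of the observed sequence for each case: P(data | bowl A) = (1/7)(6/6)(0/5) = 0; P(data | bowl B) = (4/11)(7/10)(3/9)(2/8) = 7/330; P(data | bowl C) = (11/12)(1/11)(10/10)(9/9) = 1/12.
Multiplying each by its prior: 1/3 · 0 = 0, 1/3 · 7/330 = 7/990, 1/3 · 1/12 = 1/36; with total 23/660.
Therefore the posterior P(bowl C | data) = (1/36) / (23/660) = 55/69.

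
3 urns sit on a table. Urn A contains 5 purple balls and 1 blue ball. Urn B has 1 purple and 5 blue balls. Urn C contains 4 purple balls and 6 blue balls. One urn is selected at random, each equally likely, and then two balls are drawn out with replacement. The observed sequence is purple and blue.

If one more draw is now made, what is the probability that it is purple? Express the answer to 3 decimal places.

Under each hypothesis, the probability of the observed sequence is: P(data | urn A) = (5/6)(1/6) = 0.13889; P(data | urn B) = (1/6)(5/6) = 0.13889; P(data | urn C) = (4/10)(6/10) = 0.24.
The prior-weighted likelihoods are 1/3 · 0.13889 = 0.046296, 1/3 · 0.13889 = 0.046296, 1/3 · 0.24 = 0.08; these sum to 0.17259.
Normalising, the posterior is P(urn A | data) = 0.26824, P(urn B | data) = 0.26824, P(urn C | data) = 0.46352.
Averaging over the posterior, P(purple next | data) = (5/6)(0.26824) + (1/6)(0.26824) + (2/5)(0.46352) = 0.45365.

0.454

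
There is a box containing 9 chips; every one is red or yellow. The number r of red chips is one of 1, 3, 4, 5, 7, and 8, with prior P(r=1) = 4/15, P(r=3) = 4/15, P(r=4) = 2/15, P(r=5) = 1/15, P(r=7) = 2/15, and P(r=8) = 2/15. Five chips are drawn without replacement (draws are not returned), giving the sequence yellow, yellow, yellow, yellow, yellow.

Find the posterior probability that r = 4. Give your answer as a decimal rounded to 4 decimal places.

For each hypothesis, P(data | H) works out to: P(data | r = 1) = (8/9)(7/8)(6/7)(5/6)(4/5) = 4/9; P(data | r = 3) = (6/9)(5/8)(4/7)(3/6)(2/5) = 1/21; P(data | r = 4) = (5/9)(4/8)(3/7)(2/6)(1/5) = 1/126; P(data | r = 5) = (4/9)(3/8)(2/7)(1/6)(0/5) = 0; P(data | r = 7) = (2/9)(1/8)(0/7) = 0; P(data | r = 8) = (1/9)(0/8) = 0.
Weighting by the prior gives 4/15 · 4/9 = 16/135, 4/15 · 1/21 = 4/315, 2/15 · 1/126 = 1/945, 1/15 · 0 = 0, 2/15 · 0 = 0, 2/15 · 0 = 0; with total 25/189.
Therefore the posterior P(r = 4 | data) = (1/945) / (25/189) = 1/125.

0.0080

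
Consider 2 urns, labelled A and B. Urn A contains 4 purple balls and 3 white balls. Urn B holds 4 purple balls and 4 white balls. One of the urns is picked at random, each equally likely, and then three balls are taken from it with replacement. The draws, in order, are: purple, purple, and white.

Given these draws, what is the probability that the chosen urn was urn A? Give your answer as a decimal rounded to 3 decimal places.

0.528

Under each hypothesis, the probability of the observed sequence is: P(data | urn A) = (4/7)(4/7)(3/7) = 0.13994; P(data | urn B) = (4/8)(4/8)(4/8) = 0.125.
The prior-weighted likelihoods are 1/2 · 0.13994 = 0.069971, 1/2 · 0.125 = 0.0625; with total 0.13247.
Hence P(urn A | data) = (0.069971) / (0.13247) = 0.5282.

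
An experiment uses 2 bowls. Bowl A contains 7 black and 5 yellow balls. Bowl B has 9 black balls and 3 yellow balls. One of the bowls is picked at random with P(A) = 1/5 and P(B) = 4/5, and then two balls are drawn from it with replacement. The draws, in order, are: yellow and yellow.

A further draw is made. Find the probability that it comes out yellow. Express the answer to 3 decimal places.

0.318

Compute the likelihood of the observed sequence for each case: P(data | bowl A) = (5/12)(5/12) = 25/144; P(data | bowl B) = (3/12)(3/12) = 1/16.
Multiplying each by its prior: 1/5 · 25/144 = 5/144, 4/5 · 1/16 = 1/20; summing to 61/720.
The posterior is then P(bowl A | data) = 25/61, P(bowl B | data) = 36/61.
So P(yellow next | data) = Σ P(yellow next | H) P(H | data) = (5/12)(25/61) + (1/4)(36/61) = 233/732.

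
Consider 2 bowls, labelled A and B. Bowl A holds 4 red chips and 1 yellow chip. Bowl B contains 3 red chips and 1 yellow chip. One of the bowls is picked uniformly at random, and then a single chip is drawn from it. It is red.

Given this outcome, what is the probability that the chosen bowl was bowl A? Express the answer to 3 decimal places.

0.516

For each hypothesis, P(data | H) works out to: P(data | bowl A) = (4/5) = 4/5; P(data | bowl B) = (3/4) = 3/4.
Weighting by the prior gives 1/2 · 4/5 = 2/5, 1/2 · 3/4 = 3/8; with total 31/40.
So P(bowl A | data) = (2/5) / (31/40) = 16/31.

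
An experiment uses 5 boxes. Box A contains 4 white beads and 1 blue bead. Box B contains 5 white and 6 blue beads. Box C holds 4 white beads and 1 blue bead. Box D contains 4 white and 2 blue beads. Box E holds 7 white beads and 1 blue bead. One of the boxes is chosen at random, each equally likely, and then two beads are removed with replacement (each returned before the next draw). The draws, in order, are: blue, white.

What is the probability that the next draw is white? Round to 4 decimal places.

0.6810

For each hypothesis, P(data | H) works out to: P(data | box A) = (1/5)(4/5) = 0.16; P(data | box B) = (6/11)(5/11) = 0.24793; P(data | box C) = (1/5)(4/5) = 0.16; P(data | box D) = (2/6)(4/6) = 0.22222; P(data | box E) = (1/8)(7/8) = 0.10938.
The prior-weighted likelihoods are 1/5 · 0.16 = 0.032, 1/5 · 0.24793 = 0.049587, 1/5 · 0.16 = 0.032, 1/5 · 0.22222 = 0.044444, 1/5 · 0.10938 = 0.021875; these sum to 0.17991.
Dividing through by the total gives posterior P(box A | data) = 0.17787, P(box B | data) = 0.27563, P(box C | data) = 0.17787, P(box D | data) = 0.24704, P(box E | data) = 0.12159.
The predictive probability is P(white next | data) = (4/5)(0.17787) + (5/11)(0.27563) + (4/5)(0.17787) + (2/3)(0.24704) + (7/8)(0.12159) = 0.68096.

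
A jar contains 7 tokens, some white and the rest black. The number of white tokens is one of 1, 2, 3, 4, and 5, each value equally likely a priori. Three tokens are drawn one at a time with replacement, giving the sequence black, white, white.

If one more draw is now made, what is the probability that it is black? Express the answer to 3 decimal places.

Compute the likelihood of the observed sequence for each case: P(data | r = 1) = (6/7)(1/7)(1/7) = 0.017493; P(data | r = 2) = (5/7)(2/7)(2/7) = 0.058309; P(data | r = 3) = (4/7)(3/7)(3/7) = 0.10496; P(data | r = 4) = (3/7)(4/7)(4/7) = 0.13994; P(data | r = 5) = (2/7)(5/7)(5/7) = 0.14577.
Multiplying each by its prior: 1/5 · 0.017493 = 0.0034985, 1/5 · 0.058309 = 0.011662, 1/5 · 0.10496 = 0.020991, 1/5 · 0.13994 = 0.027988, 1/5 · 0.14577 = 0.029155; summing to 0.093294.
Dividing through by the total gives posterior P(r = 1 | data) = 0.0375, P(r = 2 | data) = 0.125, P(r = 3 | data) = 0.225, P(r = 4 | data) = 0.3, P(r = 5 | data) = 0.3125.
Averaging over the posterior, P(black next | data) = (6/7)(0.0375) + (5/7)(0.125) + (4/7)(0.225) + (3/7)(0.3) + (2/7)(0.3125) = 0.46786.

0.468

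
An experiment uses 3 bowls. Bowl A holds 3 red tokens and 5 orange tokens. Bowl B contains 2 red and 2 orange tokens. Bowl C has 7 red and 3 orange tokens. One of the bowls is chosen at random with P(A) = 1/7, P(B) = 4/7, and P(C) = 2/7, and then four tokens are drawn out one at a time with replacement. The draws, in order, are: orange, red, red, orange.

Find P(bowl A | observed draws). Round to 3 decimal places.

0.140

The likelihood of the observed sequence under each hypothesis: P(data | bowl A) = (5/8)(3/8)(3/8)(5/8) = 0.054932; P(data | bowl B) = (2/4)(2/4)(2/4)(2/4) = 0.0625; P(data | bowl C) = (3/10)(7/10)(7/10)(3/10) = 0.0441.
The prior-weighted likelihoods are 1/7 · 0.054932 = 0.0078474, 4/7 · 0.0625 = 0.035714, 2/7 · 0.0441 = 0.0126; with total 0.056162.
Therefore the posterior P(bowl A | data) = (0.0078474) / (0.056162) = 0.13973.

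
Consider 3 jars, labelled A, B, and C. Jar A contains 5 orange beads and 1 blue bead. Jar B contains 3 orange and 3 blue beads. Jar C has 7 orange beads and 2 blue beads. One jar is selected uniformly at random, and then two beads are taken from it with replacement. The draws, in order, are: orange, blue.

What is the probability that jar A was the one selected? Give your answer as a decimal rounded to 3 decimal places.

0.247

For each hypothesis, P(data | H) works out to: P(data | jar A) = (5/6)(1/6) = 5/36; P(data | jar B) = (3/6)(3/6) = 1/4; P(data | jar C) = (7/9)(2/9) = 14/81.
Weighting by the prior gives 1/3 · 5/36 = 5/108, 1/3 · 1/4 = 1/12, 1/3 · 14/81 = 14/243; with total 91/486.
Hence P(jar A | data) = (5/108) / (91/486) = 45/182.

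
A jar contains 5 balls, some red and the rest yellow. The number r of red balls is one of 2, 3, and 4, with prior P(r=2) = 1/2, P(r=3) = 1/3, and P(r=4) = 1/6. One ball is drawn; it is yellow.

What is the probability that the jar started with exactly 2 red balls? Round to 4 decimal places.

0.6429

The likelihood of this draw under each hypothesis: P(data | r = 2) = (3/5) = 3/5; P(data | r = 3) = (2/5) = 2/5; P(data | r = 4) = (1/5) = 1/5.
The prior-weighted likelihoods are 1/2 · 3/5 = 3/10, 1/3 · 2/5 = 2/15, 1/6 · 1/5 = 1/30; with total 7/15.
By Bayes' rule, P(r = 2 | data) = (3/10) / (7/15) = 9/14.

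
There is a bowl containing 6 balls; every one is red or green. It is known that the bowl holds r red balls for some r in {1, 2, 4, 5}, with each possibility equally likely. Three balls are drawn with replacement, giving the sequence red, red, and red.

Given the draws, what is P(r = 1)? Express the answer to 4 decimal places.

Compute the likelihood of the observed sequence for each case: P(data | r = 1) = (1/6)(1/6)(1/6) = 1/216; P(data | r = 2) = (2/6)(2/6)(2/6) = 1/27; P(data | r = 4) = (4/6)(4/6)(4/6) = 8/27; P(data | r = 5) = (5/6)(5/6)(5/6) = 125/216.
Multiplying each by its prior: 1/4 · 1/216 = 1/864, 1/4 · 1/27 = 1/108, 1/4 · 8/27 = 2/27, 1/4 · 125/216 = 125/864; summing to 11/48.
Hence P(r = 1 | data) = (1/864) / (11/48) = 1/198.

0.0051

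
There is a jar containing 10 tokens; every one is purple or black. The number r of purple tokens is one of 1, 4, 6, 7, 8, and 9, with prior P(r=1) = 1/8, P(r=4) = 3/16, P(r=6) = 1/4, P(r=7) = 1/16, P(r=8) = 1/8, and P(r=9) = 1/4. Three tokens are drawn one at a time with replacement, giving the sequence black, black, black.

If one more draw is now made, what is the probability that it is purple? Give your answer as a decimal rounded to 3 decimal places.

For each hypothesis, P(data | H) works out to: P(data | r = 1) = (9/10)(9/10)(9/10) = 0.729; P(data | r = 4) = (6/10)(6/10)(6/10) = 0.216; P(data | r = 6) = (4/10)(4/10)(4/10) = 0.064; P(data | r = 7) = (3/10)(3/10)(3/10) = 0.027; P(data | r = 8) = (2/10)(2/10)(2/10) = 0.008; P(data | r = 9) = (1/10)(1/10)(1/10) = 0.001.
Multiplying each by its prior: 1/8 · 0.729 = 0.091125, 3/16 · 0.216 = 0.0405, 1/4 · 0.064 = 0.016, 1/16 · 0.027 = 0.0016875, 1/8 · 0.008 = 0.001, 1/4 · 0.001 = 0.00025; summing to 0.15056.
Normalising, the posterior is P(r = 1 | data) = 0.60523, P(r = 4 | data) = 0.26899, P(r = 6 | data) = 0.10627, P(r = 7 | data) = 0.011208, P(r = 8 | data) = 0.0066418, P(r = 9 | data) = 0.0016604.
The predictive probability is P(purple next | data) = (1/10)(0.60523) + (2/5)(0.26899) + (3/5)(0.10627) + (7/10)(0.011208) + (4/5)(0.0066418) + (9/10)(0.0016604) = 0.24653.

0.247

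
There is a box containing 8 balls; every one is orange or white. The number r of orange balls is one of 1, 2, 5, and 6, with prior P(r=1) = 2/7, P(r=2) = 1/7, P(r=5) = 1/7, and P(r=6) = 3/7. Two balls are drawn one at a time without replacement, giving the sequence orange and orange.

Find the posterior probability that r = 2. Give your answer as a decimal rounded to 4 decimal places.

The likelihood of the observed sequence under each hypothesis: P(data | r = 1) = (1/8)(0/7) = 0; P(data | r = 2) = (2/8)(1/7) = 1/28; P(data | r = 5) = (5/8)(4/7) = 5/14; P(data | r = 6) = (6/8)(5/7) = 15/28.
Multiplying each by its prior: 2/7 · 0 = 0, 1/7 · 1/28 = 1/196, 1/7 · 5/14 = 5/98, 3/7 · 15/28 = 45/196; with total 2/7.
Hence P(r = 2 | data) = (1/196) / (2/7) = 1/56.

0.0179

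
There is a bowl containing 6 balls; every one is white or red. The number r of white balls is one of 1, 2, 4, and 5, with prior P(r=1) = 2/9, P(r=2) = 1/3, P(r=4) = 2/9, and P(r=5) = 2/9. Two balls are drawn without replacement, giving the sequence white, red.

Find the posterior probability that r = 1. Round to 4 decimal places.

0.1667

Compute the likelihood of the observed sequence for each case: P(data | r = 1) = (1/6)(5/5) = 1/6; P(data | r = 2) = (2/6)(4/5) = 4/15; P(data | r = 4) = (4/6)(2/5) = 4/15; P(data | r = 5) = (5/6)(1/5) = 1/6.
Multiplying each by its prior: 2/9 · 1/6 = 1/27, 1/3 · 4/15 = 4/45, 2/9 · 4/15 = 8/135, 2/9 · 1/6 = 1/27; summing to 2/9.
So P(r = 1 | data) = (1/27) / (2/9) = 1/6.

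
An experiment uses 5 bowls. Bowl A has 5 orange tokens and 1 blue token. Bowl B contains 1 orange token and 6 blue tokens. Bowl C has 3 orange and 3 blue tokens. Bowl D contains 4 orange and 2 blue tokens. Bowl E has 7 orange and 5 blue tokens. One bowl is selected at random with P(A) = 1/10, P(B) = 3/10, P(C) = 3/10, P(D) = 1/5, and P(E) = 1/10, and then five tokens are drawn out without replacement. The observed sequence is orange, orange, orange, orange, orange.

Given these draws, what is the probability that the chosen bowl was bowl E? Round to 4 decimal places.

Compute the likelihood of the observed sequence for each case: P(data | bowl A) = (5/6)(4/5)(3/4)(2/3)(1/2) = 0.16667; P(data | bowl B) = (1/7)(0/6) = 0; P(data | bowl C) = (3/6)(2/5)(1/4)(0/3) = 0; P(data | bowl D) = (4/6)(3/5)(2/4)(1/3)(0/2) = 0; P(data | bowl E) = (7/12)(6/11)(5/10)(4/9)(3/8) = 0.026515.
Multiplying each by its prior: 1/10 · 0.16667 = 0.016667, 3/10 · 0 = 0, 3/10 · 0 = 0, 1/5 · 0 = 0, 1/10 · 0.026515 = 0.0026515; summing to 0.019318.
So P(bowl E | data) = (0.0026515) / (0.019318) = 0.13725.

0.1373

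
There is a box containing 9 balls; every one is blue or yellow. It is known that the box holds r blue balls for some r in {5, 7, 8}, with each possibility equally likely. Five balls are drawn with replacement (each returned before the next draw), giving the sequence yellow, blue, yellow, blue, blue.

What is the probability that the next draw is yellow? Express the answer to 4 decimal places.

0.3220

Compute the likelihood of the observed sequence for each case: P(data | r = 5) = (4/9)(5/9)(4/9)(5/9)(5/9) = 0.03387; P(data | r = 7) = (2/9)(7/9)(2/9)(7/9)(7/9) = 0.023235; P(data | r = 8) = (1/9)(8/9)(1/9)(8/9)(8/9) = 0.0086708.
Multiplying each by its prior: 1/3 · 0.03387 = 0.01129, 1/3 · 0.023235 = 0.007745, 1/3 · 0.0086708 = 0.0028903; with total 0.021925.
Dividing through by the total gives posterior P(r = 5 | data) = 0.51493, P(r = 7 | data) = 0.35324, P(r = 8 | data) = 0.13182.
So P(yellow next | data) = Σ P(yellow next | H) P(H | data) = (4/9)(0.51493) + (2/9)(0.35324) + (1/9)(0.13182) = 0.322.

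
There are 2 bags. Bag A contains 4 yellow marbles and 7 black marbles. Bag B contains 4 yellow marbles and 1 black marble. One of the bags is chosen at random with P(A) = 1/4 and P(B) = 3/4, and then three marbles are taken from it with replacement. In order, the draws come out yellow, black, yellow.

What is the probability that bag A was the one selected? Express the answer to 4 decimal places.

For each hypothesis, P(data | H) works out to: P(data | bag A) = (4/11)(7/11)(4/11) = 0.084147; P(data | bag B) = (4/5)(1/5)(4/5) = 0.128.
Multiplying each by its prior: 1/4 · 0.084147 = 0.021037, 3/4 · 0.128 = 0.096; with total 0.11704.
So P(bag A | data) = (0.021037) / (0.11704) = 0.17975.

0.1797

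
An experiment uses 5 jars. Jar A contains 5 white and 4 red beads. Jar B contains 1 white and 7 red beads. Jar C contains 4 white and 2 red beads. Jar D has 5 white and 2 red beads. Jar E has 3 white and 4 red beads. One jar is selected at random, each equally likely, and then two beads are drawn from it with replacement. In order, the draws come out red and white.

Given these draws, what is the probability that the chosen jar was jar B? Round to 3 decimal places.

0.106

Under each hypothesis, the probability of the observed sequence is: P(data | jar A) = (4/9)(5/9) = 0.24691; P(data | jar B) = (7/8)(1/8) = 0.10938; P(data | jar C) = (2/6)(4/6) = 0.22222; P(data | jar D) = (2/7)(5/7) = 0.20408; P(data | jar E) = (4/7)(3/7) = 0.2449.
Weighting by the prior gives 1/5 · 0.24691 = 0.049383, 1/5 · 0.10938 = 0.021875, 1/5 · 0.22222 = 0.044444, 1/5 · 0.20408 = 0.040816, 1/5 · 0.2449 = 0.04898; with total 0.2055.
By Bayes' rule, P(jar B | data) = (0.021875) / (0.2055) = 0.10645.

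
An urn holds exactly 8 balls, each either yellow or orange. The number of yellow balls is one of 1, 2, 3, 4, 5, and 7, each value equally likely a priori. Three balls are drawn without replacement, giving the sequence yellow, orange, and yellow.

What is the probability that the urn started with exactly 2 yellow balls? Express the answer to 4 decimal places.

The likelihood of the observed sequence under each hypothesis: P(data | r = 1) = (1/8)(7/7)(0/6) = 0; P(data | r = 2) = (2/8)(6/7)(1/6) = 1/28; P(data | r = 3) = (3/8)(5/7)(2/6) = 5/56; P(data | r = 4) = (4/8)(4/7)(3/6) = 1/7; P(data | r = 5) = (5/8)(3/7)(4/6) = 5/28; P(data | r = 7) = (7/8)(1/7)(6/6) = 1/8.
Multiplying each by its prior: 1/6 · 0 = 0, 1/6 · 1/28 = 1/168, 1/6 · 5/56 = 5/336, 1/6 · 1/7 = 1/42, 1/6 · 5/28 = 5/168, 1/6 · 1/8 = 1/48; with total 2/21.
Hence P(r = 2 | data) = (1/168) / (2/21) = 1/16.

0.0625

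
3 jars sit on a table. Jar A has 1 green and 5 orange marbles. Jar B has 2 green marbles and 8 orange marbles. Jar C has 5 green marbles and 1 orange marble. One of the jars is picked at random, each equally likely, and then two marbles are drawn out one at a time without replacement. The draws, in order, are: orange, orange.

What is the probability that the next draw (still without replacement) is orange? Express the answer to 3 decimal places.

0.750

For each hypothesis, P(data | H) works out to: P(data | jar A) = (5/6)(4/5) = 2/3; P(data | jar B) = (8/10)(7/9) = 28/45; P(data | jar C) = (1/6)(0/5) = 0.
Multiplying each by its prior: 1/3 · 2/3 = 2/9, 1/3 · 28/45 = 28/135, 1/3 · 0 = 0; summing to 58/135.
Normalising, the posterior is P(jar A | data) = 15/29, P(jar B | data) = 14/29, P(jar C | data) = 0.
So P(orange next | data) = Σ P(orange next | H) P(H | data) = (3/4)(15/29) + (3/4)(14/29) = 3/4.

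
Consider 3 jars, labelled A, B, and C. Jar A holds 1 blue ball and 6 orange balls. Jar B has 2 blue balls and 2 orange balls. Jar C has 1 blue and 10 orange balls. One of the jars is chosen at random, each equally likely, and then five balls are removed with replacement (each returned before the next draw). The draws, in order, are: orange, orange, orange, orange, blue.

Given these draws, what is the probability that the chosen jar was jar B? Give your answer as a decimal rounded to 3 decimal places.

The likelihood of the observed sequence under each hypothesis: P(data | jar A) = (6/7)(6/7)(6/7)(6/7)(1/7) = 0.077111; P(data | jar B) = (2/4)(2/4)(2/4)(2/4)(2/4) = 0.03125; P(data | jar C) = (10/11)(10/11)(10/11)(10/11)(1/11) = 0.062092.
Multiplying each by its prior: 1/3 · 0.077111 = 0.025704, 1/3 · 0.03125 = 0.010417, 1/3 · 0.062092 = 0.020697; with total 0.056818.
Hence P(jar B | data) = (0.010417) / (0.056818) = 0.18334.

0.183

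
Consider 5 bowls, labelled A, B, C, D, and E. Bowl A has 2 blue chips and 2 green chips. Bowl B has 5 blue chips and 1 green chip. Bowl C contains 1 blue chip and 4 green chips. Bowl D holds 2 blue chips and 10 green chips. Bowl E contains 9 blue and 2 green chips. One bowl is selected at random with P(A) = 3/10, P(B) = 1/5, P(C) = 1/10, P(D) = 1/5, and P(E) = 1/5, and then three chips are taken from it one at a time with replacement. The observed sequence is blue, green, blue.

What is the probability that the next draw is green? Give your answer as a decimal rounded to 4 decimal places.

Compute the likelihood of the observed sequence for each case: P(data | bowl A) = (2/4)(2/4)(2/4) = 0.125; P(data | bowl B) = (5/6)(1/6)(5/6) = 0.11574; P(data | bowl C) = (1/5)(4/5)(1/5) = 0.032; P(data | bowl D) = (2/12)(10/12)(2/12) = 0.023148; P(data | bowl E) = (9/11)(2/11)(9/11) = 0.12171.
Multiplying each by its prior: 3/10 · 0.125 = 0.0375, 1/5 · 0.11574 = 0.023148, 1/10 · 0.032 = 0.0032, 1/5 · 0.023148 = 0.0046296, 1/5 · 0.12171 = 0.024343; with total 0.09282.
Dividing through by the total gives posterior P(bowl A | data) = 0.40401, P(bowl B | data) = 0.24939, P(bowl C | data) = 0.034475, P(bowl D | data) = 0.049877, P(bowl E | data) = 0.26225.
Averaging over the posterior, P(green next | data) = (1/2)(0.40401) + (1/6)(0.24939) + (4/5)(0.034475) + (5/6)(0.049877) + (2/11)(0.26225) = 0.36039.

0.3604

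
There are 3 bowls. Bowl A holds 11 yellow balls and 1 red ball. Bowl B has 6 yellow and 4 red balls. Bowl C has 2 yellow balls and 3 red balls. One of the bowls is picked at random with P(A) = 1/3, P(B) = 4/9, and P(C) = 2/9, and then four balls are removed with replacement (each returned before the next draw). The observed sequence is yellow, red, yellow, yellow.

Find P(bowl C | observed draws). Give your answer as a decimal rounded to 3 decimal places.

Compute the likelihood of the observed sequence for each case: P(data | bowl A) = (11/12)(1/12)(11/12)(11/12) = 0.064188; P(data | bowl B) = (6/10)(4/10)(6/10)(6/10) = 0.0864; P(data | bowl C) = (2/5)(3/5)(2/5)(2/5) = 0.0384.
Multiplying each by its prior: 1/3 · 0.064188 = 0.021396, 4/9 · 0.0864 = 0.0384, 2/9 · 0.0384 = 0.0085333; summing to 0.068329.
By Bayes' rule, P(bowl C | data) = (0.0085333) / (0.068329) = 0.12489.

0.125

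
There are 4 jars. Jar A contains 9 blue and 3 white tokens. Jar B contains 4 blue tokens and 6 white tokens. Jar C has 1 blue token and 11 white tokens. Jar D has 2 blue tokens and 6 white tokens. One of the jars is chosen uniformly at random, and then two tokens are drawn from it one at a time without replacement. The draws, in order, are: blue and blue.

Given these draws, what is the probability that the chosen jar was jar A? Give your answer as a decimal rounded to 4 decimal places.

0.7634

Under each hypothesis, the probability of the observed sequence is: P(data | jar A) = (9/12)(8/11) = 0.54545; P(data | jar B) = (4/10)(3/9) = 0.13333; P(data | jar C) = (1/12)(0/11) = 0; P(data | jar D) = (2/8)(1/7) = 0.035714.
Weighting by the prior gives 1/4 · 0.54545 = 0.13636, 1/4 · 0.13333 = 0.033333, 1/4 · 0 = 0, 1/4 · 0.035714 = 0.0089286; with total 0.17863.
So P(jar A | data) = (0.13636) / (0.17863) = 0.76341.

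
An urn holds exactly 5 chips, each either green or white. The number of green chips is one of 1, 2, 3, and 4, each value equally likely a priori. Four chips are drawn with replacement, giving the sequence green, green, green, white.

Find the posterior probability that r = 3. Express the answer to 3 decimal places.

0.370

The likelihood of the observed sequence under each hypothesis: P(data | r = 1) = (1/5)(1/5)(1/5)(4/5) = 0.0064; P(data | r = 2) = (2/5)(2/5)(2/5)(3/5) = 0.0384; P(data | r = 3) = (3/5)(3/5)(3/5)(2/5) = 0.0864; P(data | r = 4) = (4/5)(4/5)(4/5)(1/5) = 0.1024.
Weighting by the prior gives 1/4 · 0.0064 = 0.0016, 1/4 · 0.0384 = 0.0096, 1/4 · 0.0864 = 0.0216, 1/4 · 0.1024 = 0.0256; with total 0.0584.
Therefore the posterior P(r = 3 | data) = (0.0216) / (0.0584) = 0.36986.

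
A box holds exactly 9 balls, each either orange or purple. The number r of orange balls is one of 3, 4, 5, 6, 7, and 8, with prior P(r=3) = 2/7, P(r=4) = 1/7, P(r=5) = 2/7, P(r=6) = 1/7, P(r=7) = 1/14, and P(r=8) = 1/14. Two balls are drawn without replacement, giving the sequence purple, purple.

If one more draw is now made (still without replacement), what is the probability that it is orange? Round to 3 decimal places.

0.544

For each hypothesis, P(data | H) works out to: P(data | r = 3) = (6/9)(5/8) = 5/12; P(data | r = 4) = (5/9)(4/8) = 5/18; P(data | r = 5) = (4/9)(3/8) = 1/6; P(data | r = 6) = (3/9)(2/8) = 1/12; P(data | r = 7) = (2/9)(1/8) = 1/36; P(data | r = 8) = (1/9)(0/8) = 0.
Weighting by the prior gives 2/7 · 5/12 = 5/42, 1/7 · 5/18 = 5/126, 2/7 · 1/6 = 1/21, 1/7 · 1/12 = 1/84, 1/14 · 1/36 = 1/504, 1/14 · 0 = 0; summing to 37/168.
Normalising, the posterior is P(r = 3 | data) = 20/37, P(r = 4 | data) = 20/111, P(r = 5 | data) = 8/37, P(r = 6 | data) = 2/37, P(r = 7 | data) = 1/111, P(r = 8 | data) = 0.
The predictive probability is P(orange next | data) = (3/7)(20/37) + (4/7)(20/111) + (5/7)(8/37) + (6/7)(2/37) + (1)(1/111) = 141/259.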